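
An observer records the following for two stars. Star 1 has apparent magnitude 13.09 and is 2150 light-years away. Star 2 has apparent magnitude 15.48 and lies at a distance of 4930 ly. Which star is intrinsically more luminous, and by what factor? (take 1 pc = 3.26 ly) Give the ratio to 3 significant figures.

Star 1 is more luminous, by a factor of 1.72.

Star 1: d = 2150 ly / 3.26 = 659.5 pc
Star 1: M = m − 5 log₁₀ d + 5 = 13.09 − 5·2.8192 + 5 = 3.994
Star 2: d = 4930 ly / 3.26 = 1512 pc
Star 2: M = m − 5 log₁₀ d + 5 = 15.48 − 5·3.1796 + 5 = 4.582
ΔM = M_1 − M_2 = 3.994 − (4.582) = -0.588; smaller M is more luminous → Star 1.
L ratio = 10^(0.4 |ΔM|) = 10^0.235 = 1.719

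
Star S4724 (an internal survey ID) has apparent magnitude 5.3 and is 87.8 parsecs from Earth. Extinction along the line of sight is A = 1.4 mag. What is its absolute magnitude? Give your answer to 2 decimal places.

M ≈ -0.82

5 log₁₀(d/10 pc) = 5 log₁₀(87.80) − 5 = 4.717
M = m − 5 log₁₀(d/10) − A = 5.3 − 4.717 − 1.4 = -0.817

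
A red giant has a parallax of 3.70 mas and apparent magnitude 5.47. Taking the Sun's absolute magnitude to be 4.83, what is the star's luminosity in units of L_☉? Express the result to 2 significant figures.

L/L_☉ ≈ 410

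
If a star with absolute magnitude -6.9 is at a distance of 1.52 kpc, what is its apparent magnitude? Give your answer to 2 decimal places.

m ≈ 4.01

d = 1.52 kpc = 1520 pc
m = M + 5 log₁₀ d − 5 = -6.9 + 5·3.1818 − 5 = 4.009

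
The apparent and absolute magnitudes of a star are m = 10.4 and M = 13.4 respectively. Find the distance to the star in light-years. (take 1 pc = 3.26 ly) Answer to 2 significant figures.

d ≈ 8.2 ly

Distance modulus: m − M = 10.4 − (13.4) = -3.000
m − M = 5 log₁₀ d − 5
log₁₀ d = (m − M)/5 + 1 = 0.4000
d = 10^0.4000 = 2.512 pc
= 8.189 ly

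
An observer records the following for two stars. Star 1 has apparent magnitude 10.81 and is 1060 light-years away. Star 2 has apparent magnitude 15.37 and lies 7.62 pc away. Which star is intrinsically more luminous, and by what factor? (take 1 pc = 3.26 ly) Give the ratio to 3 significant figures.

Star 1 is more luminous, by a factor of 121000.

Star 1: d = 1060 ly / 3.26 = 325.2 pc
Star 1: M = m − 5 log₁₀ d + 5 = 10.81 − 5·2.5121 + 5 = 3.250
Star 2: M = m − 5 log₁₀ d + 5 = 15.37 − 5·0.8820 + 5 = 15.960
ΔM = M_1 − M_2 = 3.250 − (15.960) = -12.711; smaller M is more luminous → Star 1.
L ratio = 10^(0.4 |ΔM|) = 10^5.084 = 121400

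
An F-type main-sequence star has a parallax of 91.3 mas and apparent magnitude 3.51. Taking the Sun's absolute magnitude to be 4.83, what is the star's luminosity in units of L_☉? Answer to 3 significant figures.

L/L_☉ ≈ 4.05

d = 1/p = 1000/91.3 mas = 10.95 pc
M = m − 5 log₁₀ d + 5 = 3.51 − 5·1.0395 + 5 = 3.312
M − M_☉ = 3.312 − 4.83 = -1.518
L/L_☉ = 10^(−0.4 × -1.518) = 4.046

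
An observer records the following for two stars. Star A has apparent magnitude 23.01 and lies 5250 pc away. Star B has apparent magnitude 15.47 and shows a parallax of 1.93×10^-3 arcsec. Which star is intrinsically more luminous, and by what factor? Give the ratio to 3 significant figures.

Star B is more luminous, by a factor of 10.1.

Star A: M = m − 5 log₁₀ d + 5 = 23.01 − 5·3.7202 + 5 = 9.409
Star B: d = 1/p = 1/1.93×10^-3″ = 518.1 pc
Star B: M = m − 5 log₁₀ d + 5 = 15.47 − 5·2.7144 + 5 = 6.898
ΔM = M_A − M_B = 9.409 − (6.898) = 2.511; smaller M is more luminous → Star B.
L ratio = 10^(0.4 |ΔM|) = 10^1.005 = 10.11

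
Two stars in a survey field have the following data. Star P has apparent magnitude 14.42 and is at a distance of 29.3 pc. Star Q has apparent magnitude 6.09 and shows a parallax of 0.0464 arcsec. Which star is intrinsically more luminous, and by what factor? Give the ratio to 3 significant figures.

Star Q is more luminous, by a factor of 1160.

Star P: M = m − 5 log₁₀ d + 5 = 14.42 − 5·1.4669 + 5 = 12.086
Star Q: d = 1/p = 1/0.0464″ = 21.55 pc
Star Q: M = m − 5 log₁₀ d + 5 = 6.09 − 5·1.3335 + 5 = 4.423
ΔM = M_P − M_Q = 12.086 − (4.423) = 7.663; smaller M is more luminous → Star Q.
L ratio = 10^(0.4 |ΔM|) = 10^3.065 = 1162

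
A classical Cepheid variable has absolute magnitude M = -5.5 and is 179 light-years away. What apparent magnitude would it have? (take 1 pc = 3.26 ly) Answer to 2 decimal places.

m ≈ -1.80

d = 179 ly / 3.26 = 54.91 pc
m = M + 5 log₁₀ d − 5 = -5.5 + 5·1.7396 − 5 = -1.802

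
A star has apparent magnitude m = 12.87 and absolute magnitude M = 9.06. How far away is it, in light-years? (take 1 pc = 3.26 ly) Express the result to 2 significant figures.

Distance modulus: m − M = 12.87 − (9.06) = 3.810
m − M = 5 log₁₀ d − 5
log₁₀ d = (m − M)/5 + 1 = 1.7620
d = 10^1.7620 = 57.81 pc
= 188.5 ly

d ≈ 190 ly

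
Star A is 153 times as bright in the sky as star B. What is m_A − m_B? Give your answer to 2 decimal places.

Pogson: Δm = −2.5 log₁₀(ratio) = −2.5 log₁₀(153) = −2.5 × 2.1847 = -5.462
Star A is brighter, so it has the smaller magnitude: the difference is negative.

m_A − m_B ≈ -5.46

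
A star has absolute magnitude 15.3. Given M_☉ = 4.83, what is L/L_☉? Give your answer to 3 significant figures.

L/L_☉ ≈ 6.49×10^-5

M − M_☉ = 15.3 − 4.83 = 10.470
L/L_☉ = 10^(−0.4 (M − M_☉)) = 10^-4.188 = 6.486×10^-5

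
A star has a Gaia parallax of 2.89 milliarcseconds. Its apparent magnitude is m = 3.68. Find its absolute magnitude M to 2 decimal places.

p = 2.89 mas = 2.89×10^-3″ → d = 1/p = 346.0 pc
5 log₁₀(d/10 pc) = 5 log₁₀(346.0) − 5 = 7.696
M = m − 5 log₁₀(d/10) = 3.68 − 7.696 = -4.016

M ≈ -4.02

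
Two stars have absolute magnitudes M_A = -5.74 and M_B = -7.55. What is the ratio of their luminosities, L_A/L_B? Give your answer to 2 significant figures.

L_A/L_B ≈ 0.19

ΔM = M_A − M_B = 1.81
L_A/L_B = 10^(−0.4 ΔM) = 10^-0.724 = 0.1888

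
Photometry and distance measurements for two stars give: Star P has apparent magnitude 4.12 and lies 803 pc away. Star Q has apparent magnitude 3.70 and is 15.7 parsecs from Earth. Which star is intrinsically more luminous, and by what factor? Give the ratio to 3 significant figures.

Star P: M = m − 5 log₁₀ d + 5 = 4.12 − 5·2.9047 + 5 = -5.404
Star Q: M = m − 5 log₁₀ d + 5 = 3.70 − 5·1.1959 + 5 = 2.721
ΔM = M_P − M_Q = -5.404 − (2.721) = -8.124; smaller M is more luminous → Star P.
L ratio = 10^(0.4 |ΔM|) = 10^3.250 = 1777

Star P is more luminous, by a factor of 1780.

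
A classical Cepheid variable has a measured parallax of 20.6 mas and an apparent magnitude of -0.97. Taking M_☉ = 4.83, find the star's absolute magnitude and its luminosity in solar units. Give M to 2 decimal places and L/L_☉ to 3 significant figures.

d = 1/p = 1000/20.6 mas = 48.54 pc
M = m − 5 log₁₀ d + 5 = -0.97 − 5·1.6861 + 5 = -4.401
M − M_☉ = -4.401 − 4.83 = -9.231
L/L_☉ = 10^(−0.4 × -9.231) = 4923

M ≈ -4.40; L/L_☉ ≈ 4920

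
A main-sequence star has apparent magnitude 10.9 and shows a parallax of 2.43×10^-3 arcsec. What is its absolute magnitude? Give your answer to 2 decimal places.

M ≈ 2.83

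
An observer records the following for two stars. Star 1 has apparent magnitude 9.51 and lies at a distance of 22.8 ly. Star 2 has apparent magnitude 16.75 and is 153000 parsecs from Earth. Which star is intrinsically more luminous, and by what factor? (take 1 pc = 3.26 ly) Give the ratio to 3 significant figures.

Star 2 is more luminous, by a factor of 608000.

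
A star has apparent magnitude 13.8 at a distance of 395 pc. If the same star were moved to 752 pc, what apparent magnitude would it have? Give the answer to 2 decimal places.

m ≈ 15.20

Flux ∝ 1/d², so Δm = 5 log₁₀(d₂/d₁) = 5 log₁₀(752/395) = 1.398
m₂ = m₁ + Δm = 13.8 + (1.398) = 15.198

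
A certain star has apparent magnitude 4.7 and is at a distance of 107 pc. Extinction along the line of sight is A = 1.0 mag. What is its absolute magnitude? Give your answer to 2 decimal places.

5 log₁₀(d/10 pc) = 5 log₁₀(107.0) − 5 = 5.147
M = m − 5 log₁₀(d/10) − A = 4.7 − 5.147 − 1.0 = -1.447

M ≈ -1.45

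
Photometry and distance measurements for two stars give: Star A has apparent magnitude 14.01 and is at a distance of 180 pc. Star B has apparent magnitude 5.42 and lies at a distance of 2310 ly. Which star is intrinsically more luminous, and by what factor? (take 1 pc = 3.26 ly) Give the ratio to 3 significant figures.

Star A: M = m − 5 log₁₀ d + 5 = 14.01 − 5·2.2553 + 5 = 7.734
Star B: d = 2310 ly / 3.26 = 708.6 pc
Star B: M = m − 5 log₁₀ d + 5 = 5.42 − 5·2.8504 + 5 = -3.832
ΔM = M_A − M_B = 7.734 − (-3.832) = 11.566; smaller M is more luminous → Star B.
L ratio = 10^(0.4 |ΔM|) = 10^4.626 = 42290

Star B is more luminous, by a factor of 42300.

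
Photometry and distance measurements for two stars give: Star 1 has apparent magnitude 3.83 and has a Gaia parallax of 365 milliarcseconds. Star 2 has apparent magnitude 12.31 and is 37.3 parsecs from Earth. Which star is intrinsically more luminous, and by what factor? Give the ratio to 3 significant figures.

Star 1 is more luminous, by a factor of 13.3.

Star 1: p = 365 mas = 0.365″ → d = 1/p = 2.740 pc
Star 1: M = m − 5 log₁₀ d + 5 = 3.83 − 5·0.4377 + 5 = 6.641
Star 2: M = m − 5 log₁₀ d + 5 = 12.31 − 5·1.5717 + 5 = 9.451
ΔM = M_1 − M_2 = 6.641 − (9.451) = -2.810; smaller M is more luminous → Star 1.
L ratio = 10^(0.4 |ΔM|) = 10^1.124 = 13.30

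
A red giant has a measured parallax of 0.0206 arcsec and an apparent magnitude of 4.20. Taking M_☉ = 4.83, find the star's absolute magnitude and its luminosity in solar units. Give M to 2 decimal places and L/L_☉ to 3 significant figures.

M ≈ 0.77; L/L_☉ ≈ 42.1

d = 1/p = 1/0.0206″ = 48.54 pc
M = m − 5 log₁₀ d + 5 = 4.20 − 5·1.6861 + 5 = 0.769
M − M_☉ = 0.769 − 4.83 = -4.061
L/L_☉ = 10^(−0.4 × -4.061) = 42.10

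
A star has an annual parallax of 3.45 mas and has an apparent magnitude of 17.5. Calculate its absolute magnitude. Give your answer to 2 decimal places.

M ≈ 10.19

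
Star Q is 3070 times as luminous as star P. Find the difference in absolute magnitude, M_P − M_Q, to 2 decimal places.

M_P − M_Q ≈ 8.72

Pogson: ΔM = −2.5 log₁₀(ratio) = −2.5 log₁₀(3070) = −2.5 × 3.4871 = -8.718
Star Q is brighter so has the smaller magnitude: M_P − M_Q is positive.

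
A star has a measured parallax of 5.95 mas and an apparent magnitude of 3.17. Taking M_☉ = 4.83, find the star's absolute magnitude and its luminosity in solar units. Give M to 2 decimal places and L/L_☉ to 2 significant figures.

M ≈ -2.96; L/L_☉ ≈ 1300

d = 1/p = 1000/5.95 mas = 168.1 pc
M = m − 5 log₁₀ d + 5 = 3.17 − 5·2.2255 + 5 = -2.957
M − M_☉ = -2.957 − 4.83 = -7.787
L/L_☉ = 10^(−0.4 × -7.787) = 1303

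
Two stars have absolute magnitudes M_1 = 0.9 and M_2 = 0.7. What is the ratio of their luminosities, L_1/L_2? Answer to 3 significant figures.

L_1/L_2 ≈ 0.832

ΔM = M_1 − M_2 = 0.2
L_1/L_2 = 10^(−0.4 ΔM) = 10^-0.080 = 0.8318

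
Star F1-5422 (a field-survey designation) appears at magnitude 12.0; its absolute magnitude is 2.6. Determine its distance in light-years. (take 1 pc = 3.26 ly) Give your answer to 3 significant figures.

d ≈ 2470 ly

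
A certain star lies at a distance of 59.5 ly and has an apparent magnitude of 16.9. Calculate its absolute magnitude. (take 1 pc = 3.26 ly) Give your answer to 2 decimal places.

d = 59.5 ly / 3.26 = 18.25 pc
5 log₁₀(d/10 pc) = 5 log₁₀(18.25) − 5 = 1.306
M = m − 5 log₁₀(d/10) = 16.9 − 1.306 = 15.594

M ≈ 15.59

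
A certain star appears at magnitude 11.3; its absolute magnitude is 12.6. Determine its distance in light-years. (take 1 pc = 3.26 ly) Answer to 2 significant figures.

d ≈ 18 ly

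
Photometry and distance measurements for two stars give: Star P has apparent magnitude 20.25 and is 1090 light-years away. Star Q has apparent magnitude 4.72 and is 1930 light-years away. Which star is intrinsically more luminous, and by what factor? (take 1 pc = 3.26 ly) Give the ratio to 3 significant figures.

Star P: d = 1090 ly / 3.26 = 334.4 pc
Star P: M = m − 5 log₁₀ d + 5 = 20.25 − 5·2.5242 + 5 = 12.629
Star Q: d = 1930 ly / 3.26 = 592.0 pc
Star Q: M = m − 5 log₁₀ d + 5 = 4.72 − 5·2.7723 + 5 = -4.142
ΔM = M_P − M_Q = 12.629 − (-4.142) = 16.771; smaller M is more luminous → Star Q.
L ratio = 10^(0.4 |ΔM|) = 10^6.708 = 5.108×10^6

Star Q is more luminous, by a factor of 5.11×10^6.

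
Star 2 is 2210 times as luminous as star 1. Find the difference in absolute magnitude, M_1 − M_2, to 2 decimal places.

M_1 − M_2 ≈ 8.36

Pogson: ΔM = −2.5 log₁₀(ratio) = −2.5 log₁₀(2210) = −2.5 × 3.3444 = -8.361
Star 2 is brighter so has the smaller magnitude: M_1 − M_2 is positive.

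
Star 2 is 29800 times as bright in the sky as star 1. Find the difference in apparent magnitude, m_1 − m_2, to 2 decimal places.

Pogson: Δm = −2.5 log₁₀(ratio) = −2.5 log₁₀(29800) = −2.5 × 4.4742 = -11.186
Star 2 is brighter so has the smaller magnitude: m_1 − m_2 is positive.

m_1 − m_2 ≈ 11.19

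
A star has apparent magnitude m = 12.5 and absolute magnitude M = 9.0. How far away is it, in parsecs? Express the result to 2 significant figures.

Distance modulus: m − M = 12.5 − (9.0) = 3.500
m − M = 5 log₁₀ d − 5
log₁₀ d = (m − M)/5 + 1 = 1.7000
d = 10^1.7000 = 50.12 pc

d ≈ 50 pc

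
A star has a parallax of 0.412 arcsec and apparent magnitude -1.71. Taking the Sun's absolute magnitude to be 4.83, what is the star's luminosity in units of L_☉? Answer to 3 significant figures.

d = 1/p = 1/0.412″ = 2.427 pc
M = m − 5 log₁₀ d + 5 = -1.71 − 5·0.3851 + 5 = 1.364
M − M_☉ = 1.364 − 4.83 = -3.466
L/L_☉ = 10^(−0.4 × -3.466) = 24.33

L/L_☉ ≈ 24.3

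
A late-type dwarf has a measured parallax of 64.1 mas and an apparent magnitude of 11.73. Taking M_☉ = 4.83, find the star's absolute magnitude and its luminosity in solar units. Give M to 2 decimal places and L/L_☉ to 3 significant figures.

d = 1/p = 1000/64.1 mas = 15.60 pc
M = m − 5 log₁₀ d + 5 = 11.73 − 5·1.1931 + 5 = 10.764
M − M_☉ = 10.764 − 4.83 = 5.934
L/L_☉ = 10^(−0.4 × 5.934) = 4.229×10^-3

M ≈ 10.76; L/L_☉ ≈ 4.23×10^-3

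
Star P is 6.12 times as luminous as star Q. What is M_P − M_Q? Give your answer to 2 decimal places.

Pogson: ΔM = −2.5 log₁₀(ratio) = −2.5 log₁₀(6.12) = −2.5 × 0.7868 = -1.967
Star P is brighter, so it has the smaller magnitude: the difference is negative.

M_P − M_Q ≈ -1.97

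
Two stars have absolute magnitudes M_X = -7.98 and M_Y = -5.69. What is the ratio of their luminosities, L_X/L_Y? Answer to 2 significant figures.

L_X/L_Y ≈ 8.2

ΔM = M_X − M_Y = -2.29
L_X/L_Y = 10^(−0.4 ΔM) = 10^0.916 = 8.241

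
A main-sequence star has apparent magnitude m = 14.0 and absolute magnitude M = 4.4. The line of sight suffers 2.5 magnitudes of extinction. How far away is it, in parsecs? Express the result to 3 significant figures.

d ≈ 263 pc

m − M = 5 log₁₀(d/10 pc) + A  ⇒  14.0 − (4.4) − 2.5 = 5 log₁₀(d/10)
7.100 = 5 log₁₀(d/10)
log₁₀ d = (m − M − A)/5 + 1 = 2.4200
d = 10^2.4200 = 263.0 pc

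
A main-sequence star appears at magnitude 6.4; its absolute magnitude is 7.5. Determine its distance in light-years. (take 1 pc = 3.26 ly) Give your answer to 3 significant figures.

d ≈ 19.6 ly

μ = m − M = -1.100
m − M = 5 log₁₀ d − 5
log₁₀ d = (m − M)/5 + 1 = 0.7800
d = 10^0.7800 = 6.026 pc
= 19.64 ly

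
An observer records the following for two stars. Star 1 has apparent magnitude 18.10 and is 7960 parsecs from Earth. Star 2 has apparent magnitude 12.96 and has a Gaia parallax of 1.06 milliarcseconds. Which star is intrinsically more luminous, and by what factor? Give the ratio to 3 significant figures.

Star 2 is more luminous, by a factor of 1.60.

Star 1: M = m − 5 log₁₀ d + 5 = 18.10 − 5·3.9009 + 5 = 3.595
Star 2: p = 1.06 mas = 1.06×10^-3″ → d = 1/p = 943.4 pc
Star 2: M = m − 5 log₁₀ d + 5 = 12.96 − 5·2.9747 + 5 = 3.087
ΔM = M_1 − M_2 = 3.595 − (3.087) = 0.509; smaller M is more luminous → Star 2.
L ratio = 10^(0.4 |ΔM|) = 10^0.204 = 1.598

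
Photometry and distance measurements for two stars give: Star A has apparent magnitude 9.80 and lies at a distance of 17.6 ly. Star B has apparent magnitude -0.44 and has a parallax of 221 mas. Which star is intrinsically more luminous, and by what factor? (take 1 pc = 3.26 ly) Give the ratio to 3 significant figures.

Star A: d = 17.6 ly / 3.26 = 5.399 pc
Star A: M = m − 5 log₁₀ d + 5 = 9.80 − 5·0.7323 + 5 = 11.139
Star B: p = 221 mas = 0.221″ → d = 1/p = 4.525 pc
Star B: M = m − 5 log₁₀ d + 5 = -0.44 − 5·0.6556 + 5 = 1.282
ΔM = M_A − M_B = 11.139 − (1.282) = 9.857; smaller M is more luminous → Star B.
L ratio = 10^(0.4 |ΔM|) = 10^3.943 = 8762

Star B is more luminous, by a factor of 8760.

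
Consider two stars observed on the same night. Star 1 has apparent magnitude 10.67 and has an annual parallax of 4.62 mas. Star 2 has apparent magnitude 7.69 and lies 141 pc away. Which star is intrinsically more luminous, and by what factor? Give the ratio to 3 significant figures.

Star 2 is more luminous, by a factor of 6.60.

Star 1: p = 4.62 mas = 4.62×10^-3″ → d = 1/p = 216.5 pc
Star 1: M = m − 5 log₁₀ d + 5 = 10.67 − 5·2.3354 + 5 = 3.993
Star 2: M = m − 5 log₁₀ d + 5 = 7.69 − 5·2.1492 + 5 = 1.944
ΔM = M_1 − M_2 = 3.993 − (1.944) = 2.049; smaller M is more luminous → Star 2.
L ratio = 10^(0.4 |ΔM|) = 10^0.820 = 6.603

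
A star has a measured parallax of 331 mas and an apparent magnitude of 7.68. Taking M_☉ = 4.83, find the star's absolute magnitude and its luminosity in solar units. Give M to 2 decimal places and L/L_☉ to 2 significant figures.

M ≈ 10.28; L/L_☉ ≈ 6.6×10^-3

d = 1/p = 1000/331 mas = 3.021 pc
M = m − 5 log₁₀ d + 5 = 7.68 − 5·0.4802 + 5 = 10.279
M − M_☉ = 10.279 − 4.83 = 5.449
L/L_☉ = 10^(−0.4 × 5.449) = 6.612×10^-3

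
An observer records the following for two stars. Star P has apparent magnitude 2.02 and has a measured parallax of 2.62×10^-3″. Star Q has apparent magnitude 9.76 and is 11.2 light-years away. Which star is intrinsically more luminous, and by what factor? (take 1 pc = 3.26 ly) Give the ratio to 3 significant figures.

Star P is more luminous, by a factor of 1.54×10^7.

Star P: d = 1/p = 1/2.62×10^-3″ = 381.7 pc
Star P: M = m − 5 log₁₀ d + 5 = 2.02 − 5·2.5817 + 5 = -5.888
Star Q: d = 11.2 ly / 3.26 = 3.436 pc
Star Q: M = m − 5 log₁₀ d + 5 = 9.76 − 5·0.5360 + 5 = 12.080
ΔM = M_P − M_Q = -5.888 − (12.080) = -17.968; smaller M is more luminous → Star P.
L ratio = 10^(0.4 |ΔM|) = 10^7.187 = 1.540×10^7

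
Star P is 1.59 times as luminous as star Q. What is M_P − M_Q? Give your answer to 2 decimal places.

Pogson: ΔM = −2.5 log₁₀(ratio) = −2.5 log₁₀(1.59) = −2.5 × 0.2014 = -0.503
Star P is brighter, so it has the smaller magnitude: the difference is negative.

M_P − M_Q ≈ -0.50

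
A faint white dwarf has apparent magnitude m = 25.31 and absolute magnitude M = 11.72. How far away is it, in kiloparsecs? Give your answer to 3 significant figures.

μ = m − M = 13.590
m − M = 5 log₁₀ d − 5
log₁₀ d = (m − M)/5 + 1 = 3.7180
d = 10^3.7180 = 5224 pc
= 5.224 kpc

d ≈ 5.22 kpc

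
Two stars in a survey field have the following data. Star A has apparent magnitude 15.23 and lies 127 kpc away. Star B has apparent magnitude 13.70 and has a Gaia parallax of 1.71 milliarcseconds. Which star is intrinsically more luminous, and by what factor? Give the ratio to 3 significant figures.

Star A is more luminous, by a factor of 11500.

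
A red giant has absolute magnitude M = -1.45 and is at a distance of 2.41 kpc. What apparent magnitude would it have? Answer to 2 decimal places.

d = 2.41 kpc = 2410 pc
m = M + 5 log₁₀ d − 5 = -1.45 + 5·3.3820 − 5 = 10.460

m ≈ 10.46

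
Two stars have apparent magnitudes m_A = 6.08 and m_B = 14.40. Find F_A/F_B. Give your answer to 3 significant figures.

Δm = 6.08 − (14.40) = -8.32
Flux ratio = 10^(−0.4 Δm) = 10^(−0.4 × -8.32) = 10^3.328 = 2128

F_A/F_B ≈ 2130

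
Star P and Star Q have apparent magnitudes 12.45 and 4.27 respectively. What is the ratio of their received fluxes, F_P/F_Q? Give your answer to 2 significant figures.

Δm = 12.45 − (4.27) = 8.18
Flux ratio = 10^(−0.4 Δm) = 10^(−0.4 × 8.18) = 10^-3.272 = 5.346×10^-4

F_P/F_Q ≈ 5.3×10^-4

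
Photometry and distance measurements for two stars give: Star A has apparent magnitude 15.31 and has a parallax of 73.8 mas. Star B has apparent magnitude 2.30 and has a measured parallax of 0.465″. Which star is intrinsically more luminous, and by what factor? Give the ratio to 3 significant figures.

Star A: p = 73.8 mas = 0.0738″ → d = 1/p = 13.55 pc
Star A: M = m − 5 log₁₀ d + 5 = 15.31 − 5·1.1319 + 5 = 14.650
Star B: d = 1/p = 1/0.465″ = 2.151 pc
Star B: M = m − 5 log₁₀ d + 5 = 2.30 − 5·0.3325 + 5 = 5.637
ΔM = M_A − M_B = 14.650 − (5.637) = 9.013; smaller M is more luminous → Star B.
L ratio = 10^(0.4 |ΔM|) = 10^3.605 = 4029

Star B is more luminous, by a factor of 4030.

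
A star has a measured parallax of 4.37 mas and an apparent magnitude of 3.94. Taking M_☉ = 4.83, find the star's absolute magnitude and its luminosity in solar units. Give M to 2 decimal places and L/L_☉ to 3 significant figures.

d = 1/p = 1000/4.37 mas = 228.8 pc
M = m − 5 log₁₀ d + 5 = 3.94 − 5·2.3595 + 5 = -2.858
M − M_☉ = -2.858 − 4.83 = -7.688
L/L_☉ = 10^(−0.4 × -7.688) = 1189

M ≈ -2.86; L/L_☉ ≈ 1190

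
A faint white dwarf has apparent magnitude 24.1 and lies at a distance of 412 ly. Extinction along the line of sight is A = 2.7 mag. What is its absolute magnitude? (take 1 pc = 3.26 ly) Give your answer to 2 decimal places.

M ≈ 15.89

d = 412 ly / 3.26 = 126.4 pc
5 log₁₀(d/10 pc) = 5 log₁₀(126.4) − 5 = 5.508
M = m − 5 log₁₀(d/10) − A = 24.1 − 5.508 − 2.7 = 15.892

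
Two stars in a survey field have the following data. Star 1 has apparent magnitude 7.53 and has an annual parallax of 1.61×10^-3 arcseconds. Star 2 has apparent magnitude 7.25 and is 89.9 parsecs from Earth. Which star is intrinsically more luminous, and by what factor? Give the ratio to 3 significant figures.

Star 1 is more luminous, by a factor of 36.9.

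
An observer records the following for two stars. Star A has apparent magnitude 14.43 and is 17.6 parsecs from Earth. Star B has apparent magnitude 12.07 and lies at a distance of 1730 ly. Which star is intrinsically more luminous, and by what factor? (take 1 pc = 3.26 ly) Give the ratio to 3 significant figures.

Star B is more luminous, by a factor of 7990.

Star A: M = m − 5 log₁₀ d + 5 = 14.43 − 5·1.2455 + 5 = 13.202
Star B: d = 1730 ly / 3.26 = 530.7 pc
Star B: M = m − 5 log₁₀ d + 5 = 12.07 − 5·2.7248 + 5 = 3.446
ΔM = M_A − M_B = 13.202 − (3.446) = 9.757; smaller M is more luminous → Star B.
L ratio = 10^(0.4 |ΔM|) = 10^3.903 = 7992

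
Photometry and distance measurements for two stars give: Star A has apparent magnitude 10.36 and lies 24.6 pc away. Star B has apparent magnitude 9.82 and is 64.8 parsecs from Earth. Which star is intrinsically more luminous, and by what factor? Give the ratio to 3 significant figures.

Star A: M = m − 5 log₁₀ d + 5 = 10.36 − 5·1.3909 + 5 = 8.405
Star B: M = m − 5 log₁₀ d + 5 = 9.82 − 5·1.8116 + 5 = 5.762
ΔM = M_A − M_B = 8.405 − (5.762) = 2.643; smaller M is more luminous → Star B.
L ratio = 10^(0.4 |ΔM|) = 10^1.057 = 11.41

Star B is more luminous, by a factor of 11.4.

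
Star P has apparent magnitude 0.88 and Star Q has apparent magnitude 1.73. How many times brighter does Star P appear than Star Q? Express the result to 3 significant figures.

2.19

Magnitude difference = -0.85
Flux ratio = 10^(−0.4 Δm) = 10^(−0.4 × -0.85) = 10^0.340 = 2.188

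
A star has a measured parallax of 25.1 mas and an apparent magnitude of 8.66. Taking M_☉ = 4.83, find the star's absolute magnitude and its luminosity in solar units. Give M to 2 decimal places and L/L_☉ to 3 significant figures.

d = 1/p = 1000/25.1 mas = 39.84 pc
M = m − 5 log₁₀ d + 5 = 8.66 − 5·1.6003 + 5 = 5.658
M − M_☉ = 5.658 − 4.83 = 0.828
L/L_☉ = 10^(−0.4 × 0.828) = 0.4663

M ≈ 5.66; L/L_☉ ≈ 0.466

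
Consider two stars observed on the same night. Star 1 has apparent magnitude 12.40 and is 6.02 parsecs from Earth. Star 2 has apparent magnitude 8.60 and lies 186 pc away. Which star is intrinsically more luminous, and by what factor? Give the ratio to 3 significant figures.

Star 2 is more luminous, by a factor of 31600.

Star 1: M = m − 5 log₁₀ d + 5 = 12.40 − 5·0.7796 + 5 = 13.502
Star 2: M = m − 5 log₁₀ d + 5 = 8.60 − 5·2.2695 + 5 = 2.252
ΔM = M_1 − M_2 = 13.502 − (2.252) = 11.250; smaller M is more luminous → Star 2.
L ratio = 10^(0.4 |ΔM|) = 10^4.500 = 31610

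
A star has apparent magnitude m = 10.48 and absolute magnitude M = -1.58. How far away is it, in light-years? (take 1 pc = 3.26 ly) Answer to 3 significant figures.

d ≈ 8420 ly

Distance modulus: m − M = 10.48 − (-1.58) = 12.060
m − M = 5 log₁₀ d − 5
log₁₀ d = (m − M)/5 + 1 = 3.4120
d = 10^3.4120 = 2582 pc
= 8418 ly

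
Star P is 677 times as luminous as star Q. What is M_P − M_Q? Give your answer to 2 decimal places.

Pogson: ΔM = −2.5 log₁₀(ratio) = −2.5 log₁₀(677) = −2.5 × 2.8306 = -7.076
Star P is brighter, so it has the smaller magnitude: the difference is negative.

M_P − M_Q ≈ -7.08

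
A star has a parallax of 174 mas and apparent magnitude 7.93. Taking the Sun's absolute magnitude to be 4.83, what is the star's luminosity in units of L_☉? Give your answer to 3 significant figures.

L/L_☉ ≈ 0.0190

d = 1/p = 1000/174 mas = 5.747 pc
M = m − 5 log₁₀ d + 5 = 7.93 − 5·0.7595 + 5 = 9.133
M − M_☉ = 9.133 − 4.83 = 4.303
L/L_☉ = 10^(−0.4 × 4.303) = 0.01901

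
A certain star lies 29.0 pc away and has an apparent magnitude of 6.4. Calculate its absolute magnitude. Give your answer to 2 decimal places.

5 log₁₀(d/10 pc) = 5 log₁₀(29.00) − 5 = 2.312
M = m − 5 log₁₀(d/10) = 6.4 − 2.312 = 4.088

M ≈ 4.09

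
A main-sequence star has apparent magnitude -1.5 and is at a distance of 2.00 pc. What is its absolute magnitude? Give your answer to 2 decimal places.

5 log₁₀(d/10 pc) = 5 log₁₀(2.000) − 5 = -3.495
M = m − 5 log₁₀(d/10) = -1.5 + 3.495 = 1.995

M ≈ 1.99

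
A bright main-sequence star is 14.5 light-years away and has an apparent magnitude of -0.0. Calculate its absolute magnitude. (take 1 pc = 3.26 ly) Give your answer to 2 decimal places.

M ≈ 1.76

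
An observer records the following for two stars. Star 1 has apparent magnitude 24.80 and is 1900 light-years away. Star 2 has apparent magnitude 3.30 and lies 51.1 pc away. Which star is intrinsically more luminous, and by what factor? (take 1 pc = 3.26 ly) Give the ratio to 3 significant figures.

Star 2 is more luminous, by a factor of 3.06×10^6.

Star 1: d = 1900 ly / 3.26 = 582.8 pc
Star 1: M = m − 5 log₁₀ d + 5 = 24.80 − 5·2.7655 + 5 = 15.972
Star 2: M = m − 5 log₁₀ d + 5 = 3.30 − 5·1.7084 + 5 = -0.242
ΔM = M_1 − M_2 = 15.972 − (-0.242) = 16.214; smaller M is more luminous → Star 2.
L ratio = 10^(0.4 |ΔM|) = 10^6.486 = 3.060×10^6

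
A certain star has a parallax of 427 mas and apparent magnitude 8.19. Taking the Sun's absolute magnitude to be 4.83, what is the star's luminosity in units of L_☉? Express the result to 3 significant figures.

L/L_☉ ≈ 2.48×10^-3

d = 1/p = 1000/427 mas = 2.342 pc
M = m − 5 log₁₀ d + 5 = 8.19 − 5·0.3696 + 5 = 11.342
M − M_☉ = 11.342 − 4.83 = 6.512
L/L_☉ = 10^(−0.4 × 6.512) = 2.484×10^-3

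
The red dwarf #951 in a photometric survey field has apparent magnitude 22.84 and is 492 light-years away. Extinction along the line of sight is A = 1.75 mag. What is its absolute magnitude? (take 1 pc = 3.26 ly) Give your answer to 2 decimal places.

M ≈ 15.20

d = 492 ly / 3.26 = 150.9 pc
5 log₁₀(d/10 pc) = 5 log₁₀(150.9) − 5 = 5.894
M = m − 5 log₁₀(d/10) − A = 22.84 − 5.894 − 1.75 = 15.196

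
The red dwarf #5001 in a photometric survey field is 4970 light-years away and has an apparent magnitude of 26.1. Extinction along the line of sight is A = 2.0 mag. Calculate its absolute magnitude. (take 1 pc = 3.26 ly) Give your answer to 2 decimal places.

M ≈ 13.18

d = 4970 ly / 3.26 = 1525 pc
5 log₁₀(d/10 pc) = 5 log₁₀(1525) − 5 = 10.916
M = m − 5 log₁₀(d/10) − A = 26.1 − 10.916 − 2.0 = 13.184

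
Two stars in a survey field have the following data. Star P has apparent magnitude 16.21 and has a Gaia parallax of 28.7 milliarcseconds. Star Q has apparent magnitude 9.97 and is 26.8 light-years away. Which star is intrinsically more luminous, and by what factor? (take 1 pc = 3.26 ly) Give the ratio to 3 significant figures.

Star P: p = 28.7 mas = 0.0287″ → d = 1/p = 34.84 pc
Star P: M = m − 5 log₁₀ d + 5 = 16.21 − 5·1.5421 + 5 = 13.499
Star Q: d = 26.8 ly / 3.26 = 8.221 pc
Star Q: M = m − 5 log₁₀ d + 5 = 9.97 − 5·0.9149 + 5 = 10.395
ΔM = M_P − M_Q = 13.499 − (10.395) = 3.104; smaller M is more luminous → Star Q.
L ratio = 10^(0.4 |ΔM|) = 10^1.242 = 17.44

Star Q is more luminous, by a factor of 17.4.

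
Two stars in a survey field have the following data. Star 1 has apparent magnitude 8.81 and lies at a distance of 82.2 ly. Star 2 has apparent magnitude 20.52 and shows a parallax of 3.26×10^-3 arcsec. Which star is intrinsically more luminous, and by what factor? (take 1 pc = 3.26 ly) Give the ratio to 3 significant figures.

Star 1 is more luminous, by a factor of 326.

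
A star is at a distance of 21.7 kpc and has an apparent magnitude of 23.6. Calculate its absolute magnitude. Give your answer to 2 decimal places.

d = 21.7 kpc = 21700 pc
5 log₁₀(d/10 pc) = 5 log₁₀(21700) − 5 = 16.682
M = m − 5 log₁₀(d/10) = 23.6 − 16.682 = 6.918

M ≈ 6.92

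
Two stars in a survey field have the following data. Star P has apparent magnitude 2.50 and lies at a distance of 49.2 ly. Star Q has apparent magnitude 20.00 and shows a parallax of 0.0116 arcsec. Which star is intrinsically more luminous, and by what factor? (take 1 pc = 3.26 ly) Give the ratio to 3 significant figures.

Star P is more luminous, by a factor of 306000.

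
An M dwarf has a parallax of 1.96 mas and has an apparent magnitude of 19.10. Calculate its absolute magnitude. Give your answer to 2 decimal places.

M ≈ 10.56

p = 1.96 mas = 1.96×10^-3″ → d = 1/p = 510.2 pc
5 log₁₀(d/10 pc) = 5 log₁₀(510.2) − 5 = 8.539
M = m − 5 log₁₀(d/10) = 19.10 − 8.539 = 10.561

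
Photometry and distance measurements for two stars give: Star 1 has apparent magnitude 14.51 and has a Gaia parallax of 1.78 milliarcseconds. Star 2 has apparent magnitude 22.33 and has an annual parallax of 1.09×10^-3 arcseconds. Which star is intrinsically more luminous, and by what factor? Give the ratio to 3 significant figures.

Star 1 is more luminous, by a factor of 504.

Star 1: p = 1.78 mas = 1.78×10^-3″ → d = 1/p = 561.8 pc
Star 1: M = m − 5 log₁₀ d + 5 = 14.51 − 5·2.7496 + 5 = 5.762
Star 2: d = 1/p = 1/1.09×10^-3″ = 917.4 pc
Star 2: M = m − 5 log₁₀ d + 5 = 22.33 − 5·2.9626 + 5 = 12.517
ΔM = M_1 − M_2 = 5.762 − (12.517) = -6.755; smaller M is more luminous → Star 1.
L ratio = 10^(0.4 |ΔM|) = 10^2.702 = 503.5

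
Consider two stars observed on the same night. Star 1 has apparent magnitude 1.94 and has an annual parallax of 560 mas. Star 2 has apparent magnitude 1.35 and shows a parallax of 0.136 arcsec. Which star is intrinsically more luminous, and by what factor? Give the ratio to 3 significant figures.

Star 2 is more luminous, by a factor of 29.2.

Star 1: p = 560 mas = 0.560″ → d = 1/p = 1.786 pc
Star 1: M = m − 5 log₁₀ d + 5 = 1.94 − 5·0.2518 + 5 = 5.681
Star 2: d = 1/p = 1/0.136″ = 7.353 pc
Star 2: M = m − 5 log₁₀ d + 5 = 1.35 − 5·0.8665 + 5 = 2.018
ΔM = M_1 − M_2 = 5.681 − (2.018) = 3.663; smaller M is more luminous → Star 2.
L ratio = 10^(0.4 |ΔM|) = 10^1.465 = 29.19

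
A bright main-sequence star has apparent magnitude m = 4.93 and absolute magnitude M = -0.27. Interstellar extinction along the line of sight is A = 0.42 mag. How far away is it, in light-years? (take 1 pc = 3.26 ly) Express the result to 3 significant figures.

d ≈ 295 ly

m − M = 5 log₁₀(d/10 pc) + A  ⇒  4.93 − (-0.27) − 0.42 = 5 log₁₀(d/10)
4.780 = 5 log₁₀(d/10)
log₁₀ d = (m − M − A)/5 + 1 = 1.9560
d = 10^1.9560 = 90.36 pc
= 294.6 ly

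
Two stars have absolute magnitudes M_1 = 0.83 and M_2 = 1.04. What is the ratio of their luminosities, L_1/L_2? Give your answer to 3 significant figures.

ΔM = M_1 − M_2 = -0.21
L_1/L_2 = 10^(−0.4 ΔM) = 10^0.084 = 1.213

L_1/L_2 ≈ 1.21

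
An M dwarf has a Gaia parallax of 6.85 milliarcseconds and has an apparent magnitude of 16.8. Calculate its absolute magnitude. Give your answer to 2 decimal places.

p = 6.85 mas = 6.85×10^-3″ → d = 1/p = 146.0 pc
5 log₁₀(d/10 pc) = 5 log₁₀(146.0) − 5 = 5.822
M = m − 5 log₁₀(d/10) = 16.8 − 5.822 = 10.978

M ≈ 10.98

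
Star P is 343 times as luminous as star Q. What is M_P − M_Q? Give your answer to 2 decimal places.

Pogson: ΔM = −2.5 log₁₀(ratio) = −2.5 log₁₀(343) = −2.5 × 2.5353 = -6.338
Star P is brighter, so it has the smaller magnitude: the difference is negative.

M_P − M_Q ≈ -6.34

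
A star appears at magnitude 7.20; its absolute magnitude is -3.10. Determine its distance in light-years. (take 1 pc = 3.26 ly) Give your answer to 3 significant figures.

d ≈ 3740 ly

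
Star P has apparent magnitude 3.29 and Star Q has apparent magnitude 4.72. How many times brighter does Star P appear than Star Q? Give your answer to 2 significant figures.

Δm = 3.29 − (4.72) = -1.43
Flux ratio = 10^(−0.4 Δm) = 10^(−0.4 × -1.43) = 10^0.572 = 3.733

3.7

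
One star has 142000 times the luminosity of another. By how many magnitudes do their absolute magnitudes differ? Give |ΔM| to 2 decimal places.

|ΔM| ≈ 12.88

Pogson: ΔM = −2.5 log₁₀(ratio) = −2.5 log₁₀(142000) = −2.5 × 5.1523 = -12.881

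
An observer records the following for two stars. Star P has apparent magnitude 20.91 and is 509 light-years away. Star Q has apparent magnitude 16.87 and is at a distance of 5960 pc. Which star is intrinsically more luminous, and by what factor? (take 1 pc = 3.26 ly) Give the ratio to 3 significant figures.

Star Q is more luminous, by a factor of 60200.

Star P: d = 509 ly / 3.26 = 156.1 pc
Star P: M = m − 5 log₁₀ d + 5 = 20.91 − 5·2.1935 + 5 = 14.942
Star Q: M = m − 5 log₁₀ d + 5 = 16.87 − 5·3.7752 + 5 = 2.994
ΔM = M_P − M_Q = 14.942 − (2.994) = 11.949; smaller M is more luminous → Star Q.
L ratio = 10^(0.4 |ΔM|) = 10^4.779 = 60190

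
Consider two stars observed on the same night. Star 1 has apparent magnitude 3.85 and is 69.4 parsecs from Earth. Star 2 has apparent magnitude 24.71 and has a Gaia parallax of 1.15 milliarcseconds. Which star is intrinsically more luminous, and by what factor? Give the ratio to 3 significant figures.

Star 1 is more luminous, by a factor of 1.41×10^6.

Star 1: M = m − 5 log₁₀ d + 5 = 3.85 − 5·1.8414 + 5 = -0.357
Star 2: p = 1.15 mas = 1.15×10^-3″ → d = 1/p = 869.6 pc
Star 2: M = m − 5 log₁₀ d + 5 = 24.71 − 5·2.9393 + 5 = 15.013
ΔM = M_1 − M_2 = -0.357 − (15.013) = -15.370; smaller M is more luminous → Star 1.
L ratio = 10^(0.4 |ΔM|) = 10^6.148 = 1.406×10^6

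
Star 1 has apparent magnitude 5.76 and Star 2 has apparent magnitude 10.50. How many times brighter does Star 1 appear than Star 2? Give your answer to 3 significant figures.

78.7

Δm = 5.76 − (10.50) = -4.74
Flux ratio = 10^(−0.4 Δm) = 10^(−0.4 × -4.74) = 10^1.896 = 78.70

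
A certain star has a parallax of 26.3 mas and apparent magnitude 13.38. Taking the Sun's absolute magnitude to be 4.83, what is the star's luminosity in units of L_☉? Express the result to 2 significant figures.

L/L_☉ ≈ 5.5×10^-3

d = 1/p = 1000/26.3 mas = 38.02 pc
M = m − 5 log₁₀ d + 5 = 13.38 − 5·1.5800 + 5 = 10.480
M − M_☉ = 10.480 − 4.83 = 5.650
L/L_☉ = 10^(−0.4 × 5.650) = 5.497×10^-3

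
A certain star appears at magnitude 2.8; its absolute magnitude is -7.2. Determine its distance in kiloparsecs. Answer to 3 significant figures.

d ≈ 1.00 kpc

Distance modulus: m − M = 2.8 − (-7.2) = 10.000
m − M = 5 log₁₀ d − 5
log₁₀ d = (m − M)/5 + 1 = 3.0000
d = 10^3.0000 = 1000 pc
= 1.000 kpc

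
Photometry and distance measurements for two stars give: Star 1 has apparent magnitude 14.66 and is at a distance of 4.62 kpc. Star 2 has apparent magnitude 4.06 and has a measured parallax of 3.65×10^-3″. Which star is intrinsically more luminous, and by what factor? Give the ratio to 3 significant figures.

Star 2 is more luminous, by a factor of 61.1.

Star 1: d = 4.62 kpc = 4620 pc
Star 1: M = m − 5 log₁₀ d + 5 = 14.66 − 5·3.6646 + 5 = 1.337
Star 2: d = 1/p = 1/3.65×10^-3″ = 274.0 pc
Star 2: M = m − 5 log₁₀ d + 5 = 4.06 − 5·2.4377 + 5 = -3.129
ΔM = M_1 − M_2 = 1.337 − (-3.129) = 4.465; smaller M is more luminous → Star 2.
L ratio = 10^(0.4 |ΔM|) = 10^1.786 = 61.11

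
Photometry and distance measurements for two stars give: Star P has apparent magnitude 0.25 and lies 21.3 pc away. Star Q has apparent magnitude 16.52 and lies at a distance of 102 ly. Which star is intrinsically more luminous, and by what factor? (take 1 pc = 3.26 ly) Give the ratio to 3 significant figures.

Star P: M = m − 5 log₁₀ d + 5 = 0.25 − 5·1.3284 + 5 = -1.392
Star Q: d = 102 ly / 3.26 = 31.29 pc
Star Q: M = m − 5 log₁₀ d + 5 = 16.52 − 5·1.4954 + 5 = 14.043
ΔM = M_P − M_Q = -1.392 − (14.043) = -15.435; smaller M is more luminous → Star P.
L ratio = 10^(0.4 |ΔM|) = 10^6.174 = 1.493×10^6

Star P is more luminous, by a factor of 1.49×10^6.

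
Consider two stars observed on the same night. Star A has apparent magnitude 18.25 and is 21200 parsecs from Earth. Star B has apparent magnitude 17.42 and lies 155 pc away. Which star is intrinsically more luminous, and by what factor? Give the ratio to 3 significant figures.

Star A: M = m − 5 log₁₀ d + 5 = 18.25 − 5·4.3263 + 5 = 1.618
Star B: M = m − 5 log₁₀ d + 5 = 17.42 − 5·2.1903 + 5 = 11.468
ΔM = M_A − M_B = 1.618 − (11.468) = -9.850; smaller M is more luminous → Star A.
L ratio = 10^(0.4 |ΔM|) = 10^3.940 = 8710

Star A is more luminous, by a factor of 8710.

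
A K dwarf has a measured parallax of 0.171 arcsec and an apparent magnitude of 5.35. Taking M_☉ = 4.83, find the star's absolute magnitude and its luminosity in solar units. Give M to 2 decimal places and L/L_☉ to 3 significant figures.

M ≈ 6.51; L/L_☉ ≈ 0.212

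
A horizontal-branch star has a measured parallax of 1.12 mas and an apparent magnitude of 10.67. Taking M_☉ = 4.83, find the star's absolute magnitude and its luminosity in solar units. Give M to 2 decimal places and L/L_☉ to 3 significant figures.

M ≈ 0.92; L/L_☉ ≈ 36.8

d = 1/p = 1000/1.12 mas = 892.9 pc
M = m − 5 log₁₀ d + 5 = 10.67 − 5·2.9508 + 5 = 0.916
M − M_☉ = 0.916 − 4.83 = -3.914
L/L_☉ = 10^(−0.4 × -3.914) = 36.78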